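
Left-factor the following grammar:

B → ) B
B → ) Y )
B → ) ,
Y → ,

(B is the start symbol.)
B → ) B'
B' → B
B' → Y )
B' → ,
Y → ,

Left-factoring transforms A → αβ₁ | αβ₂ into A → αA' and A' → β₁ | β₂
(α is the longest common prefix among the alternatives). Repeat until
no nonterminal has two alternatives with a common prefix.

Round 1: B has alternatives sharing prefix ')'. Introduce B': B → ) B'
  Add: B' → B
  Add: B' → Y )
  Add: B' → ,

No remaining common prefixes — done.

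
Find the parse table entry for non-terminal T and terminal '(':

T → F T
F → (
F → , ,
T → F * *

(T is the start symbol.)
To find M[T, '('], we find productions for T where '(' is in the predict set (PREDICT(N → α) = (FIRST(α) \ {ε}) ∪ (FOLLOW(N) if α ⇒* ε)).

Relevant sets:
  FIRST(F) = { '(', ',' }

T → F T: PREDICT = { '(', ',' }
  '(' is in predict set, so this production goes in M[T, '(']
T → F * *: PREDICT = { '(', ',' }
  '(' is in predict set, so this production goes in M[T, '(']

M[T, '('] = T → F T, T → F * *  (a multiply-defined cell — the grammar is not LL(1))

Answer: T → F T, T → F * *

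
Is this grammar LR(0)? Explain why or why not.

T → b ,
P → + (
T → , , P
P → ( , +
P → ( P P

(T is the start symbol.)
Yes, the grammar is LR(0)

Augment with T' → T and build the canonical LR(0) collection (I0 = CLOSURE({[T' → . T]}), then GOTO on every symbol after a dot until no new states appear). It has 14 states:
  I0: { [T → . , , P], [T → . b ,], [T' → . T] }  — shift
  I1: { [T → , . , P] }  — shift
  I2: { [T' → T .] }  — accept
  I3: { [T → b . ,] }  — shift
  I4: { [T → b , .] }  — reduce
  I5: { [P → . ( , +], [P → . ( P P], [P → . + (], [T → , , . P] }  — shift
  I6: { [P → ( . , +], [P → ( . P P], [P → . ( , +], [P → . ( P P], [P → . + (] }  — shift
  I7: { [P → + . (] }  — shift
  I8: { [T → , , P .] }  — reduce
  I9: { [P → + ( .] }  — reduce
  I10: { [P → ( , . +] }  — shift
  I11: { [P → ( P . P], [P → . ( , +], [P → . ( P P], [P → . + (] }  — shift
  I12: { [P → ( P P .] }  — reduce
  I13: { [P → ( , + .] }  — reduce

Every state is either a pure shift/goto state or contains exactly one complete item and nothing to shift — no conflicts. The grammar is LR(0).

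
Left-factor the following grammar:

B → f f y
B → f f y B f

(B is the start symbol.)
B → f f y B'
B' → ε
B' → B f

Left-factoring transforms A → αβ₁ | αβ₂ into A → αA' and A' → β₁ | β₂
(α is the longest common prefix among the alternatives). Repeat until
no nonterminal has two alternatives with a common prefix.

Round 1: B has alternatives sharing prefix 'f f y'. Introduce B': B → f f y B'
  Add: B' → ε
  Add: B' → B f

No remaining common prefixes — done.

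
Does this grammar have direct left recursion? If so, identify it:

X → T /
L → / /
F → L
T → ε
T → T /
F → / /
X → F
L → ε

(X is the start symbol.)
Direct left recursion occurs when N → N α for some non-terminal N (the right-hand side begins with the left-hand side itself).

X → T /: starts with T
L → / /: starts with '/'
F → L: starts with L
T → ε: starts with ε
T → T /: LEFT RECURSIVE (starts with T)
F → / /: starts with '/'
X → F: starts with F
L → ε: starts with ε

The grammar has direct left recursion on: T.

Answer: Yes, T is left-recursive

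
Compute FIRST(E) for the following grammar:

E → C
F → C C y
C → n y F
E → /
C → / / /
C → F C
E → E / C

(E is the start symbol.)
To compute FIRST(E), examine every production with E on the left-hand side, reading each right-hand side left to right until a non-nullable symbol is reached.

FIRST sets of the other non-terminals involved (by the same procedure, iterated to a fixed point):
  FIRST(C) = { '/', 'n' }

From E → C:
  - C is a non-terminal: add FIRST(C) \ {ε} = { '/', 'n' }
    C is not nullable, so stop
From E → /:
  - '/' is a terminal: add '/' and stop
From E → E / C:
  - E is the symbol being defined: contributes nothing new
    E is not nullable, so stop

Collecting: FIRST(E) = { '/', 'n' }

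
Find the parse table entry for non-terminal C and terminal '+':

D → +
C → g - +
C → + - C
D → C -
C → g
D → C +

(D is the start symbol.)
C → + - C

To find M[C, '+'], we find productions for C where '+' is in the predict set (PREDICT(N → α) = (FIRST(α) \ {ε}) ∪ (FOLLOW(N) if α ⇒* ε)).

C → g - +: PREDICT = { 'g' }
C → + - C: PREDICT = { '+' }
  '+' is in predict set, so this production goes in M[C, '+']
C → g: PREDICT = { 'g' }

M[C, '+'] = C → + - C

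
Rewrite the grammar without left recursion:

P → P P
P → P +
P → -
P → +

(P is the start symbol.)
P is directly left-recursive. The standard transformation for
  A → A α₁ | ... | A α_m | β₁ | ... | β_n
is
  A  → β₁ A' | ... | β_n A'
  A' → α₁ A' | ... | α_m A' | ε

P → - becomes P → - P'
P → + becomes P → + P'
P → P P becomes P' → P P'
P → P + becomes P' → + P'
Add P' → ε

Resulting grammar:
P → - P'
P → + P'
P' → P P'
P' → + P'
P' → ε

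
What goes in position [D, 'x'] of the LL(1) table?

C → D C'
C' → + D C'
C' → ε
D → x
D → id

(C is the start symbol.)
To find M[D, 'x'], we find productions for D where 'x' is in the predict set (PREDICT(N → α) = (FIRST(α) \ {ε}) ∪ (FOLLOW(N) if α ⇒* ε)).

D → x: PREDICT = { 'x' }
  'x' is in predict set, so this production goes in M[D, 'x']
D → id: PREDICT = { 'id' }

M[D, 'x'] = D → x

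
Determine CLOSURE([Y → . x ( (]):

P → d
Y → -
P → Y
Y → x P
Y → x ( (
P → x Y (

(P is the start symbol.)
{ [Y → . x ( (] }

To compute CLOSURE, for each item [A → α.Bβ] where B is a non-terminal, add [B → .γ] for all productions B → γ; repeat for the newly added items until nothing changes.

Start with: [Y → . x ( (]
The dot precedes the terminal x, so nothing is added.

CLOSURE = { [Y → . x ( (] }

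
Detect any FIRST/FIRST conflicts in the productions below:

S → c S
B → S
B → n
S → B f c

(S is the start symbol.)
Yes. S → c S / S → B f c on { 'c' }; B → S / B → n on { 'n' }

FIRST sets of the non-terminals at (or reachable through a nullable prefix from) the front of some alternative:
  FIRST(B) = { 'c', 'n' }
  FIRST(S) = { 'c', 'n' }

Productions for S:
  S → c S: FIRST = { 'c' }
  S → B f c: FIRST = { 'c', 'n' }
Productions for B:
  B → S: FIRST = { 'c', 'n' }
  B → n: FIRST = { 'n' }

Conflict for S: S → c S and S → B f c
  Overlap: { 'c' }
Conflict for B: B → S and B → n
  Overlap: { 'n' }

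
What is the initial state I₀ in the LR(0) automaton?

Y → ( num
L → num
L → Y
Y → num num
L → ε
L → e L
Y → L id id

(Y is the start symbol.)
First, augment the grammar with Y' → Y
I₀ = CLOSURE({ [Y' → . Y] }):
  [Y' → . Y] has the dot before Y: add [Y → . ( num], [Y → . num num], [Y → . L id id]
  [Y → . L id id] has the dot before L: add [L → . num], [L → . Y], [L → .], [L → . e L]
No further items can be added.

I₀ = { [L → . Y], [L → . e L], [L → . num], [L → .], [Y → . ( num], [Y → . L id id], [Y → . num num], [Y' → . Y] }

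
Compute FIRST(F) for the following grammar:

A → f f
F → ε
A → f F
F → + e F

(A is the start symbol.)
{ '+', ε }

From F → ε:
  - ε-production, so ε ∈ FIRST(F)
From F → + e F:
  - '+' is a terminal: add '+' and stop

Collecting: FIRST(F) = { '+', ε }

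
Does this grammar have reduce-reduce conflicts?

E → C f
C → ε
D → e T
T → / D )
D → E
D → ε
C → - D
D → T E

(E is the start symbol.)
Yes — I1: [C → .] vs [D → .]; I5: [C → .] vs [D → .]

A reduce-reduce conflict occurs when an LR(0) state has two complete items [A → α .] and [B → β .] — both call for a reduction, and with no lookahead the parser cannot choose between them.

Augment with E' → E and build the canonical LR(0) collection (I0 = CLOSURE({[E' → . E]}), then GOTO on every symbol after a dot until no new states appear). It has 14 states:
  I0: { [C → . - D], [C → .], [E → . C f], [E' → . E] }  — shift, reduce
  I1: { [C → - . D], [C → . - D], [C → .], [D → . E], [D → . T E], [D → . e T], [D → .], [E → . C f], [T → . / D )] }  — shift, 2 reduces
  I2: { [E → C . f] }  — shift
  I3: { [E' → E .] }  — accept
  I4: { [E → C f .] }  — reduce
  I5: { [C → . - D], [C → .], [D → . E], [D → . T E], [D → . e T], [D → .], [E → . C f], [T → . / D )], [T → / . D )] }  — shift, 2 reduces
  I6: { [C → - D .] }  — reduce
  I7: { [D → E .] }  — reduce
  I8: { [C → . - D], [C → .], [D → T . E], [E → . C f] }  — shift, reduce
  I9: { [D → e . T], [T → . / D )] }  — shift
  I10: { [D → e T .] }  — reduce
  I11: { [D → T E .] }  — reduce
  I12: { [T → / D . )] }  — shift
  I13: { [T → / D ) .] }  — reduce

I1 contains complete items [C → .], [D → .] — reduce-reduce conflict.
I5 contains complete items [C → .], [D → .] — reduce-reduce conflict.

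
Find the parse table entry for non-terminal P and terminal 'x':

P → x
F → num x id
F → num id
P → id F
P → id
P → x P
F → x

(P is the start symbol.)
To find M[P, 'x'], we find productions for P where 'x' is in the predict set (PREDICT(N → α) = (FIRST(α) \ {ε}) ∪ (FOLLOW(N) if α ⇒* ε)).

P → x: PREDICT = { 'x' }
  'x' is in predict set, so this production goes in M[P, 'x']
P → id F: PREDICT = { 'id' }
P → id: PREDICT = { 'id' }
P → x P: PREDICT = { 'x' }
  'x' is in predict set, so this production goes in M[P, 'x']

M[P, 'x'] = P → x, P → x P  (a multiply-defined cell — the grammar is not LL(1))

Answer: P → x, P → x P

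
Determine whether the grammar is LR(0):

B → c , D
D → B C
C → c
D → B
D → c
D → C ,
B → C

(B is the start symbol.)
No. Shift-reduce conflict between [C → c .] and [B → c . , D]

A grammar is LR(0) if no state in the canonical LR(0) collection has:
  - both a shift item (dot before a terminal) and a complete item (shift-reduce conflict), or
  - two or more complete items (reduce-reduce conflict; the accept item [B' → B .] counts as a complete item here).

Augment with B' → B and build the canonical LR(0) collection (I0 = CLOSURE({[B' → . B]}), then GOTO on every symbol after a dot until no new states appear). It has 12 states:
  I0: { [B → . C], [B → . c , D], [B' → . B], [C → . c] }  — shift
  I1: { [B' → B .] }  — accept
  I2: { [B → C .] }  — reduce
  I3: { [B → c . , D], [C → c .] }  — shift, reduce
  I4: { [B → . C], [B → . c , D], [B → c , . D], [C → . c], [D → . B C], [D → . B], [D → . C ,], [D → . c] }  — shift
  I5: { [C → . c], [D → B . C], [D → B .] }  — shift, reduce
  I6: { [B → C .], [D → C . ,] }  — shift, reduce
  I7: { [B → c , D .] }  — reduce
  I8: { [B → c . , D], [C → c .], [D → c .] }  — shift, 2 reduces
  I9: { [D → C , .] }  — reduce
  I10: { [D → B C .] }  — reduce
  I11: { [C → c .] }  — reduce

Conflict in state I3:
  Shift-reduce conflict between [C → c .] and [B → c . , D]
So the grammar is NOT LR(0).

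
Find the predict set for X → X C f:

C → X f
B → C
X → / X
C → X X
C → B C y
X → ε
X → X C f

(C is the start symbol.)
{ '/', 'f', 'y' }

PREDICT(X → X C f) = (FIRST(RHS) \ {ε}) ∪ (FOLLOW(X) if ε ∈ FIRST(RHS), i.e. RHS ⇒* ε)
FIRST(X) = { '/', 'f', 'y', ε }
FIRST(C) = { '/', 'f', 'y', ε }
FIRST(X C f) = { '/', 'f', 'y' }
ε ∉ FIRST(X C f), so FOLLOW(X) is not added.
PREDICT(X → X C f) = { '/', 'f', 'y' }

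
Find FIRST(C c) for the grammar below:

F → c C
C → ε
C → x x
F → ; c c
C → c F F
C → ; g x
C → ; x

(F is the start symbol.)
FIRST sets of the non-terminals involved (from the grammar, by fixed-point iteration):
  FIRST(C) = { ';', 'c', 'x', ε }

To compute FIRST(C c), process the symbols left to right:
Symbol C is a non-terminal. Add FIRST(C) \ {ε} = { ';', 'c', 'x' }
C is nullable (ε ∈ FIRST(C)), continue to the next symbol.
Symbol c is a terminal. Add 'c' and stop.
FIRST(C c) = { ';', 'c', 'x' }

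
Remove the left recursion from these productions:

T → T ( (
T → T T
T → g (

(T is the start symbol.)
T is directly left-recursive. The standard transformation for
  A → A α₁ | ... | A α_m | β₁ | ... | β_n
is
  A  → β₁ A' | ... | β_n A'
  A' → α₁ A' | ... | α_m A' | ε

T → g ( becomes T → g ( T'
T → T ( ( becomes T' → ( ( T'
T → T T becomes T' → T T'
Add T' → ε

Resulting grammar:
T → g ( T'
T' → ( ( T'
T' → T T'
T' → ε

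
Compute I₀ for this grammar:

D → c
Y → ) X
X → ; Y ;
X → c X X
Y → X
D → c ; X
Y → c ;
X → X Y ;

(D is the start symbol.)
{ [D → . c ; X], [D → . c], [D' → . D] }

First, augment the grammar with D' → D
I₀ = CLOSURE({ [D' → . D] }):
  [D' → . D] has the dot before D: add [D → . c], [D → . c ; X]
No further items can be added.

I₀ = { [D → . c ; X], [D → . c], [D' → . D] }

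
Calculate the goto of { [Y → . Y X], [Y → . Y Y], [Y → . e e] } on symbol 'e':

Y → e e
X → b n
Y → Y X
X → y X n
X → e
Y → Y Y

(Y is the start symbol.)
GOTO(I, 'e') = CLOSURE({ [A → αX.β] : [A → α.Xβ] ∈ I, X = 'e' })

Items with dot before 'e', with the dot advanced:
  [Y → . e e] → [Y → e . e]
Closure adds nothing (no advanced item has the dot before a non-terminal).

GOTO = { [Y → e . e] }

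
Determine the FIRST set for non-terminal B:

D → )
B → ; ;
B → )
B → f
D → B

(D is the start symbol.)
To compute FIRST(B), examine every production with B on the left-hand side, reading each right-hand side left to right until a non-nullable symbol is reached.

From B → ; ;:
  - ';' is a terminal: add ';' and stop
From B → ):
  - ')' is a terminal: add ')' and stop
From B → f:
  - f is a terminal: add 'f' and stop

Collecting: FIRST(B) = { ')', ';', 'f' }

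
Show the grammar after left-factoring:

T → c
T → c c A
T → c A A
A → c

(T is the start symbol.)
T → c T'
T' → ε
T' → c A
T' → A A
A → c

Left-factoring transforms A → αβ₁ | αβ₂ into A → αA' and A' → β₁ | β₂
(α is the longest common prefix among the alternatives). Repeat until
no nonterminal has two alternatives with a common prefix.

Round 1: T has alternatives sharing prefix 'c'. Introduce T': T → c T'
  Add: T' → ε
  Add: T' → c A
  Add: T' → A A

No remaining common prefixes — done.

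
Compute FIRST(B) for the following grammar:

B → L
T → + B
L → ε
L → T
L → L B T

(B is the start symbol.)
{ '+', ε }

To compute FIRST(B), examine every production with B on the left-hand side, reading each right-hand side left to right until a non-nullable symbol is reached.

FIRST sets of the other non-terminals involved (by the same procedure, iterated to a fixed point):
  FIRST(L) = { '+', ε }

From B → L:
  - L is a non-terminal: add FIRST(L) \ {ε} = { '+' }
    L is nullable and nothing follows, so the whole right-hand side can vanish: ε ∈ FIRST(B)

Collecting: FIRST(B) = { '+', ε }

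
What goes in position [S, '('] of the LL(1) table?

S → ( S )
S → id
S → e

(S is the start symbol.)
S → ( S )

To find M[S, '('], we find productions for S where '(' is in the predict set (PREDICT(N → α) = (FIRST(α) \ {ε}) ∪ (FOLLOW(N) if α ⇒* ε)).

S → ( S ): PREDICT = { '(' }
  '(' is in predict set, so this production goes in M[S, '(']
S → id: PREDICT = { 'id' }
S → e: PREDICT = { 'e' }

M[S, '('] = S → ( S )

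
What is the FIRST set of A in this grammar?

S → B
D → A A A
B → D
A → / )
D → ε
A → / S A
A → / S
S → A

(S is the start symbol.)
To compute FIRST(A), examine every production with A on the left-hand side, reading each right-hand side left to right until a non-nullable symbol is reached.

From A → / ):
  - '/' is a terminal: add '/' and stop
From A → / S A:
  - '/' is a terminal: add '/' and stop
From A → / S:
  - '/' is a terminal: add '/' and stop

Collecting: FIRST(A) = { '/' }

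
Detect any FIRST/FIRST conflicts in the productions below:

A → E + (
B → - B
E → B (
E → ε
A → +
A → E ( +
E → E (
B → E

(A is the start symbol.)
Yes. A → E '+' '(' / A → '+' on { '+' }; A → E '+' '(' / A → E '(' '+' on { '(', '-' }; B → '-' B / B → E on { '-' }; E → B '(' / E → E '(' on { '(', '-' }

FIRST sets of the non-terminals at (or reachable through a nullable prefix from) the front of some alternative:
  FIRST(E) = { '(', '-', ε }
  FIRST(B) = { '(', '-', ε }

Productions for A:
  A → E + (: FIRST = { '(', '+', '-' }
  A → +: FIRST = { '+' }
  A → E ( +: FIRST = { '(', '-' }
Productions for B:
  B → - B: FIRST = { '-' }
  B → E: FIRST = { '(', '-', ε }
Productions for E:
  E → B (: FIRST = { '(', '-' }
  E → ε: FIRST = { ε }
  E → E (: FIRST = { '(', '-' }

Conflict for A: A → E + ( and A → +
  Overlap: { '+' }
Conflict for A: A → E + ( and A → E ( +
  Overlap: { '(', '-' }
Conflict for B: B → - B and B → E
  Overlap: { '-' }
Conflict for E: E → B ( and E → E (
  Overlap: { '(', '-' }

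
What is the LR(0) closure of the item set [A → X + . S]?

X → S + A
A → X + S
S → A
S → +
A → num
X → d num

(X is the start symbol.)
To compute CLOSURE, for each item [A → α.Bβ] where B is a non-terminal, add [B → .γ] for all productions B → γ; repeat for the newly added items until nothing changes.

Start with: [A → X + . S]
  [A → X + . S] has the dot before S: add [S → . A], [S → . +]
  [S → . A] has the dot before A: add [A → . X + S], [A → . num]
  [A → . X + S] has the dot before X: add [X → . S + A], [X → . d num]
No further items can be added.

CLOSURE = { [A → . X + S], [A → . num], [A → X + . S], [S → . +], [S → . A], [X → . S + A], [X → . d num] }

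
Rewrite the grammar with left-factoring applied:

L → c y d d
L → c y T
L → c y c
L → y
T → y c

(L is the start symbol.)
L → c y L'
L' → d d
L' → T
L' → c
L → y
T → y c

Left-factoring transforms A → αβ₁ | αβ₂ into A → αA' and A' → β₁ | β₂
(α is the longest common prefix among the alternatives). Repeat until
no nonterminal has two alternatives with a common prefix.

Round 1: L has alternatives sharing prefix 'c y'. Introduce L': L → c y L'
  Add: L' → d d
  Add: L' → T
  Add: L' → c

No remaining common prefixes — done.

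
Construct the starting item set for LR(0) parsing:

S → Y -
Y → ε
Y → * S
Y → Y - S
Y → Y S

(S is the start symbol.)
First, augment the grammar with S' → S
I₀ = CLOSURE({ [S' → . S] }):
  [S' → . S] has the dot before S: add [S → . Y -]
  [S → . Y -] has the dot before Y: add [Y → .], [Y → . * S], [Y → . Y - S], [Y → . Y S]
No further items can be added.

I₀ = { [S → . Y -], [S' → . S], [Y → . * S], [Y → . Y - S], [Y → . Y S], [Y → .] }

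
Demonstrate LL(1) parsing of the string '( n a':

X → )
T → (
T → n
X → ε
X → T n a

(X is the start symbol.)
LL(1) parsing maintains a stack (initially the start symbol over $) and the input. At each step: if the stack top is a terminal, match it against the current input token; if it is a non-terminal N, replace it with the RHS of M[N, lookahead] (the unique production whose predict set contains the lookahead).

Stack is shown with the top on the left.

Stack    Input    Action
------------------------
X $      ( n a $  output X → T n a
T n a $  ( n a $  output T → (
( n a $  ( n a $  match '('
n a $    n a $    match 'n'
a $      a $      match 'a'
$        $        accept

The string is accepted.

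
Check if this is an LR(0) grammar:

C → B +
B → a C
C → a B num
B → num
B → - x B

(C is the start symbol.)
A grammar is LR(0) if no state in the canonical LR(0) collection has:
  - both a shift item (dot before a terminal) and a complete item (shift-reduce conflict), or
  - two or more complete items (reduce-reduce conflict; the accept item [C' → C .] counts as a complete item here).

Augment with C' → C and build the canonical LR(0) collection (I0 = CLOSURE({[C' → . C]}), then GOTO on every symbol after a dot until no new states appear). It has 13 states:
  I0: { [B → . - x B], [B → . a C], [B → . num], [C → . B +], [C → . a B num], [C' → . C] }  — shift
  I1: { [B → - . x B] }  — shift
  I2: { [C → B . +] }  — shift
  I3: { [C' → C .] }  — accept
  I4: { [B → . - x B], [B → . a C], [B → . num], [B → a . C], [C → . B +], [C → . a B num], [C → a . B num] }  — shift
  I5: { [B → num .] }  — reduce
  I6: { [C → B . +], [C → a B . num] }  — shift
  I7: { [B → a C .] }  — reduce
  I8: { [C → B + .] }  — reduce
  I9: { [C → a B num .] }  — reduce
  I10: { [B → - x . B], [B → . - x B], [B → . a C], [B → . num] }  — shift
  I11: { [B → - x B .] }  — reduce
  I12: { [B → . - x B], [B → . a C], [B → . num], [B → a . C], [C → . B +], [C → . a B num] }  — shift

Every state is either a pure shift/goto state or contains exactly one complete item and nothing to shift — no conflicts. The grammar is LR(0).

Answer: Yes, the grammar is LR(0)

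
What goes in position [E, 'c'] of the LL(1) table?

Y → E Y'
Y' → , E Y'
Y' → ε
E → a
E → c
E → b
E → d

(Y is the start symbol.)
To find M[E, 'c'], we find productions for E where 'c' is in the predict set (PREDICT(N → α) = (FIRST(α) \ {ε}) ∪ (FOLLOW(N) if α ⇒* ε)).

E → a: PREDICT = { 'a' }
E → c: PREDICT = { 'c' }
  'c' is in predict set, so this production goes in M[E, 'c']
E → b: PREDICT = { 'b' }
E → d: PREDICT = { 'd' }

M[E, 'c'] = E → c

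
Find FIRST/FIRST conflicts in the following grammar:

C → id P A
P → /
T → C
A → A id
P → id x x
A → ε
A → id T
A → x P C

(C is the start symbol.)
A FIRST/FIRST conflict occurs when two productions N → α and N → β for the same non-terminal have FIRST(α) ∩ FIRST(β) ≠ ∅ (with ε ∈ FIRST of a nullable right-hand side, so two nullable alternatives also conflict).

FIRST sets of the non-terminals at (or reachable through a nullable prefix from) the front of some alternative:
  FIRST(A) = { 'id', 'x', ε }

Productions for P:
  P → /: FIRST = { '/' }
  P → id x x: FIRST = { 'id' }
Productions for A:
  A → A id: FIRST = { 'id', 'x' }
  A → ε: FIRST = { ε }
  A → id T: FIRST = { 'id' }
  A → x P C: FIRST = { 'x' }
C, T have only one production, so no FIRST/FIRST conflict is possible there.

Conflict for A: A → A id and A → id T
  Overlap: { 'id' }
Conflict for A: A → A id and A → x P C
  Overlap: { 'x' }

Answer: Yes. A → A id / A → id T on { 'id' }; A → A id / A → x P C on { 'x' }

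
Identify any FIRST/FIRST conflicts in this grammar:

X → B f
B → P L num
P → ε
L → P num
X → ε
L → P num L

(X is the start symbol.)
Yes. L → P num / L → P num L on { 'num' }

A FIRST/FIRST conflict occurs when two productions N → α and N → β for the same non-terminal have FIRST(α) ∩ FIRST(β) ≠ ∅ (with ε ∈ FIRST of a nullable right-hand side, so two nullable alternatives also conflict).

FIRST sets of the non-terminals at (or reachable through a nullable prefix from) the front of some alternative:
  FIRST(B) = { 'num' }
  FIRST(P) = { ε }

Productions for X:
  X → B f: FIRST = { 'num' }
  X → ε: FIRST = { ε }
Productions for L:
  L → P num: FIRST = { 'num' }
  L → P num L: FIRST = { 'num' }
B, P have only one production, so no FIRST/FIRST conflict is possible there.

Conflict for L: L → P num and L → P num L
  Overlap: { 'num' }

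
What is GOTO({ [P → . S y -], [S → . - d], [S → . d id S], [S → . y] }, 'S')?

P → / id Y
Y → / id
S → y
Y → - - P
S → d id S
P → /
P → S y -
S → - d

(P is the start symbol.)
{ [P → S . y -] }

GOTO(I, 'S') = CLOSURE({ [A → αX.β] : [A → α.Xβ] ∈ I, X = 'S' })

Items with dot before 'S', with the dot advanced:
  [P → . S y -] → [P → S . y -]
Closure adds nothing (no advanced item has the dot before a non-terminal).

GOTO = { [P → S . y -] }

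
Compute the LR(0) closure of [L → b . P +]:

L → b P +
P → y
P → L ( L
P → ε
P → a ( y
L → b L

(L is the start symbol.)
Start with: [L → b . P +]
  [L → b . P +] has the dot before P: add [P → . y], [P → . L ( L], [P → .], [P → . a ( y]
  [P → . L ( L] has the dot before L: add [L → . b P +], [L → . b L]
No further items can be added.

CLOSURE = { [L → . b L], [L → . b P +], [L → b . P +], [P → . L ( L], [P → . a ( y], [P → . y], [P → .] }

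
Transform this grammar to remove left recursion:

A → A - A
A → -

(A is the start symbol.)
A is directly left-recursive. The standard transformation for
  A → A α₁ | ... | A α_m | β₁ | ... | β_n
is
  A  → β₁ A' | ... | β_n A'
  A' → α₁ A' | ... | α_m A' | ε

A → - becomes A → - A'
A → A - A becomes A' → - A A'
Add A' → ε

Resulting grammar:
A → - A'
A' → - A A'
A' → ε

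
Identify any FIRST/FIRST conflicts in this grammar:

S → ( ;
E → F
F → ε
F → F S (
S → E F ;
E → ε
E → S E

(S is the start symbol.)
A FIRST/FIRST conflict occurs when two productions N → α and N → β for the same non-terminal have FIRST(α) ∩ FIRST(β) ≠ ∅ (with ε ∈ FIRST of a nullable right-hand side, so two nullable alternatives also conflict).

FIRST sets of the non-terminals at (or reachable through a nullable prefix from) the front of some alternative:
  FIRST(E) = { '(', ';', ε }
  FIRST(F) = { '(', ';', ε }
  FIRST(S) = { '(', ';' }

Productions for S:
  S → ( ;: FIRST = { '(' }
  S → E F ;: FIRST = { '(', ';' }
Productions for E:
  E → F: FIRST = { '(', ';', ε }
  E → ε: FIRST = { ε }
  E → S E: FIRST = { '(', ';' }
Productions for F:
  F → ε: FIRST = { ε }
  F → F S (: FIRST = { '(', ';' }

Conflict for S: S → ( ; and S → E F ;
  Overlap: { '(' }
Conflict for E: E → F and E → ε
  Overlap: { ε }
Conflict for E: E → F and E → S E
  Overlap: { '(', ';' }

Answer: Yes. S → '(' ';' / S → E F ';' on { '(' }; E → F / E → ε on { ε }; E → F / E → S E on { '(', ';' }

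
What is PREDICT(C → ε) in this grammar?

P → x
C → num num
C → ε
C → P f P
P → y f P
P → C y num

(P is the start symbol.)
{ 'y' }

PREDICT(C → ε) = (FIRST(RHS) \ {ε}) ∪ (FOLLOW(C) if ε ∈ FIRST(RHS), i.e. RHS ⇒* ε)
The right-hand side is ε (FIRST(ε) = { ε }), so the predict set is FOLLOW(C) = { 'y' }
PREDICT(C → ε) = { 'y' }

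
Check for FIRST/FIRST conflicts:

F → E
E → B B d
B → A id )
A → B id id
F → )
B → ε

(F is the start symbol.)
A FIRST/FIRST conflict occurs when two productions N → α and N → β for the same non-terminal have FIRST(α) ∩ FIRST(β) ≠ ∅ (with ε ∈ FIRST of a nullable right-hand side, so two nullable alternatives also conflict).

FIRST sets of the non-terminals at (or reachable through a nullable prefix from) the front of some alternative:
  FIRST(E) = { 'd', 'id' }
  FIRST(A) = { 'id' }

Productions for F:
  F → E: FIRST = { 'd', 'id' }
  F → ): FIRST = { ')' }
Productions for B:
  B → A id ): FIRST = { 'id' }
  B → ε: FIRST = { ε }
E, A have only one production, so no FIRST/FIRST conflict is possible there.

All alternatives of each non-terminal have pairwise disjoint FIRST sets.

Answer: No FIRST/FIRST conflicts.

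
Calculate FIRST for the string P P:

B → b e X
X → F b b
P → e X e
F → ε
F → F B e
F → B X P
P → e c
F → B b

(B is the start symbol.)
{ 'e' }

FIRST sets of the non-terminals involved (from the grammar, by fixed-point iteration):
  FIRST(P) = { 'e' }

To compute FIRST(P P), process the symbols left to right:
Symbol P is a non-terminal. Add FIRST(P) \ {ε} = { 'e' }
P is not nullable (ε ∉ FIRST(P)), so stop here.
FIRST(P P) = { 'e' }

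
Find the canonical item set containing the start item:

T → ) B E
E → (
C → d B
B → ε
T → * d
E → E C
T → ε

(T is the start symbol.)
{ [T → . ) B E], [T → . * d], [T → .], [T' → . T] }

First, augment the grammar with T' → T
I₀ = CLOSURE({ [T' → . T] }):
  [T' → . T] has the dot before T: add [T → . ) B E], [T → . * d], [T → .]
No further items can be added.

I₀ = { [T → . ) B E], [T → . * d], [T → .], [T' → . T] }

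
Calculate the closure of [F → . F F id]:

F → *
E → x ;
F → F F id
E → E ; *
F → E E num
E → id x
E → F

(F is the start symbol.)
{ [E → . E ; *], [E → . F], [E → . id x], [E → . x ;], [F → . *], [F → . E E num], [F → . F F id] }

Start with: [F → . F F id]
  [F → . F F id] has the dot before F: add [F → . *], [F → . E E num]
  [F → . E E num] has the dot before E: add [E → . x ;], [E → . E ; *], [E → . id x], [E → . F]
No further items can be added.

CLOSURE = { [E → . E ; *], [E → . F], [E → . id x], [E → . x ;], [F → . *], [F → . E E num], [F → . F F id] }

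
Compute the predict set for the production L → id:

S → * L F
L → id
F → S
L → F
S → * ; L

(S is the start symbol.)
{ 'id' }

PREDICT(L → id) = (FIRST(RHS) \ {ε}) ∪ (FOLLOW(L) if ε ∈ FIRST(RHS), i.e. RHS ⇒* ε)
FIRST(id) = { 'id' }
ε ∉ FIRST(id), so FOLLOW(L) is not added.
PREDICT(L → id) = { 'id' }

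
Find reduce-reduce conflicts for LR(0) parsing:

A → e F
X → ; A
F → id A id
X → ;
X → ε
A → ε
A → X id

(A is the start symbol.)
Yes — I0: [A → .] vs [X → .]; I1: [A → .] vs [X → .]; I6: [A → .] vs [X → .]

A reduce-reduce conflict occurs when an LR(0) state has two complete items [A → α .] and [B → β .] — both call for a reduction, and with no lookahead the parser cannot choose between them.

Augment with A' → A and build the canonical LR(0) collection (I0 = CLOSURE({[A' → . A]}), then GOTO on every symbol after a dot until no new states appear). It has 11 states:
  I0: { [A → . X id], [A → . e F], [A → .], [A' → . A], [X → . ; A], [X → . ;], [X → .] }  — shift, 2 reduces
  I1: { [A → . X id], [A → . e F], [A → .], [X → . ; A], [X → . ;], [X → .], [X → ; . A], [X → ; .] }  — shift, 3 reduces
  I2: { [A' → A .] }  — accept
  I3: { [A → X . id] }  — shift
  I4: { [A → e . F], [F → . id A id] }  — shift
  I5: { [A → e F .] }  — reduce
  I6: { [A → . X id], [A → . e F], [A → .], [F → id . A id], [X → . ; A], [X → . ;], [X → .] }  — shift, 2 reduces
  I7: { [F → id A . id] }  — shift
  I8: { [F → id A id .] }  — reduce
  I9: { [A → X id .] }  — reduce
  I10: { [X → ; A .] }  — reduce

I0 contains complete items [A → .], [X → .] — reduce-reduce conflict.
I1 contains complete items [A → .], [X → .], [X → ; .] — reduce-reduce conflict.
I6 contains complete items [A → .], [X → .] — reduce-reduce conflict.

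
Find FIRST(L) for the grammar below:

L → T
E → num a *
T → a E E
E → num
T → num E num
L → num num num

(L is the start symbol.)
To compute FIRST(L), examine every production with L on the left-hand side, reading each right-hand side left to right until a non-nullable symbol is reached.

FIRST sets of the other non-terminals involved (by the same procedure, iterated to a fixed point):
  FIRST(T) = { 'a', 'num' }

From L → T:
  - T is a non-terminal: add FIRST(T) \ {ε} = { 'a', 'num' }
    T is not nullable, so stop
From L → num num num:
  - num is a terminal: add 'num' and stop

Collecting: FIRST(L) = { 'a', 'num' }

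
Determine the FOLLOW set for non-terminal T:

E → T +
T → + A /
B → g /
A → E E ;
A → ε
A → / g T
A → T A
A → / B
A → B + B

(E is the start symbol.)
{ '+', '/', 'g' }

To compute FOLLOW(T), find every occurrence of T on a right-hand side N → α T β: add FIRST(β) \ {ε}, and if β is empty or nullable also add FOLLOW(N). Iterate to a fixed point.

In E → T +: T is followed by '+', add FIRST('+') \ {ε} = { '+' }
In A → / g T: T is at the end, add FOLLOW(A)
In A → T A: T is followed by A, add FIRST(A) \ {ε} = { '+', '/', 'g' }
  A is nullable, so also add FOLLOW(A)

The FOLLOW sets referred to above (computed the same way, to a fixed point):
  FOLLOW(A) = { '/' }

Taking the union: FOLLOW(T) = { '+', '/', 'g' }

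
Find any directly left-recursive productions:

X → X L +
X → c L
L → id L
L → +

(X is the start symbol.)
Yes, X is left-recursive

Direct left recursion occurs when N → N α for some non-terminal N (the right-hand side begins with the left-hand side itself).

X → X L +: LEFT RECURSIVE (starts with X)
X → c L: starts with c
L → id L: starts with id
L → +: starts with '+'

The grammar has direct left recursion on: X.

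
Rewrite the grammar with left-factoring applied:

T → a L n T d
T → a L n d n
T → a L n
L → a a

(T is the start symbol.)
Left-factoring transforms A → αβ₁ | αβ₂ into A → αA' and A' → β₁ | β₂
(α is the longest common prefix among the alternatives). Repeat until
no nonterminal has two alternatives with a common prefix.

Round 1: T has alternatives sharing prefix 'a L n'. Introduce T': T → a L n T'
  Add: T' → T d
  Add: T' → d n
  Add: T' → ε

No remaining common prefixes — done.

Resulting grammar:
T → a L n T'
T' → T d
T' → d n
T' → ε
L → a a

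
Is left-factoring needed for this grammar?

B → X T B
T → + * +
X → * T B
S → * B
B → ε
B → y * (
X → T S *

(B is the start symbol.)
No, left-factoring is not needed

Left-factoring is needed when two productions for the same non-terminal
share a common prefix on the right-hand side.

Productions for B:
  B → X T B
  B → ε
  B → y * (
Productions for X:
  X → * T B
  X → T S *

No common prefixes found.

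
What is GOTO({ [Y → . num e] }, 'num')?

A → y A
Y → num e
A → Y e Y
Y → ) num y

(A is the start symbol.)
GOTO(I, 'num') = CLOSURE({ [A → αX.β] : [A → α.Xβ] ∈ I, X = 'num' })

Items with dot before 'num', with the dot advanced:
  [Y → . num e] → [Y → num . e]
Closure adds nothing (no advanced item has the dot before a non-terminal).

GOTO = { [Y → num . e] }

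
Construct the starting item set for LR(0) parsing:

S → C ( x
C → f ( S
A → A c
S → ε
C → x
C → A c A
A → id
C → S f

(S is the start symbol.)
First, augment the grammar with S' → S
I₀ = CLOSURE({ [S' → . S] }):
  [S' → . S] has the dot before S: add [S → . C ( x], [S → .]
  [S → . C ( x] has the dot before C: add [C → . f ( S], [C → . x], [C → . A c A], [C → . S f]
  [C → . A c A] has the dot before A: add [A → . A c], [A → . id]
No further items can be added.

I₀ = { [A → . A c], [A → . id], [C → . A c A], [C → . S f], [C → . f ( S], [C → . x], [S → . C ( x], [S → .], [S' → . S] }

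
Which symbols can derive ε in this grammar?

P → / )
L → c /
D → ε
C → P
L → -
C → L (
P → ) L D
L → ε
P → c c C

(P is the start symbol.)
A non-terminal is nullable if it can derive ε (the empty string): either it has an ε-production, or it has a production whose right-hand side consists entirely of nullable non-terminals.

ε-productions: D → ε, L → ε
So D, L are immediately nullable.
No further non-terminal can be added: every production for the remaining non-terminals contains a terminal or a non-nullable non-terminal.
Nullable = { 'D', 'L' }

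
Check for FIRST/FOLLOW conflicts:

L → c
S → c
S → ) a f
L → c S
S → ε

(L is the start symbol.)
No FIRST/FOLLOW conflicts.

A FIRST/FOLLOW conflict occurs when a non-terminal N has a nullable alternative N → β (β ⇒* ε) and another alternative N → α with FIRST(α) ∩ FOLLOW(N) ≠ ∅: on such a lookahead the parser cannot decide between expanding α and letting N vanish via β.

Nullable non-terminals: S.

S: nullable alternative(s) S → ε; FOLLOW(S) = { $ }
  S → c: FIRST \ {ε} = { 'c' } — disjoint from FOLLOW(S)
  S → ) a f: FIRST \ {ε} = { ')' } — disjoint from FOLLOW(S)
  S → ε: FIRST \ {ε} = { } — this is the only nullable alternative, skip

L has no nullable alternative, so no FIRST/FOLLOW check is needed there.

No FIRST/FOLLOW conflicts found.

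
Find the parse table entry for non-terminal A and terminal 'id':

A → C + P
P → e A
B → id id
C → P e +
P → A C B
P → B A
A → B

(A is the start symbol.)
To find M[A, 'id'], we find productions for A where 'id' is in the predict set (PREDICT(N → α) = (FIRST(α) \ {ε}) ∪ (FOLLOW(N) if α ⇒* ε)).

Relevant sets:
  FIRST(C) = { 'e', 'id' }
  FIRST(B) = { 'id' }

A → C + P: PREDICT = { 'e', 'id' }
  'id' is in predict set, so this production goes in M[A, 'id']
A → B: PREDICT = { 'id' }
  'id' is in predict set, so this production goes in M[A, 'id']

M[A, 'id'] = A → C + P, A → B  (a multiply-defined cell — the grammar is not LL(1))

Answer: A → C + P, A → B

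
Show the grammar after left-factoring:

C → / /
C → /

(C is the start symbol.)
Left-factoring transforms A → αβ₁ | αβ₂ into A → αA' and A' → β₁ | β₂
(α is the longest common prefix among the alternatives). Repeat until
no nonterminal has two alternatives with a common prefix.

Round 1: C has alternatives sharing prefix '/'. Introduce C': C → / C'
  Add: C' → /
  Add: C' → ε

No remaining common prefixes — done.

Resulting grammar:
C → / C'
C' → /
C' → ε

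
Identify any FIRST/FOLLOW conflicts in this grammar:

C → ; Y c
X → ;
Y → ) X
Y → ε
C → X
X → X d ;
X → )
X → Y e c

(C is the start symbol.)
No FIRST/FOLLOW conflicts.

Nullable non-terminals: Y.

Y: nullable alternative(s) Y → ε; FOLLOW(Y) = { 'c', 'e' }
  Y → ) X: FIRST \ {ε} = { ')' } — disjoint from FOLLOW(Y)
  Y → ε: FIRST \ {ε} = { } — this is the only nullable alternative, skip

C, X have no nullable alternative, so no FIRST/FOLLOW check is needed there.

No FIRST/FOLLOW conflicts found.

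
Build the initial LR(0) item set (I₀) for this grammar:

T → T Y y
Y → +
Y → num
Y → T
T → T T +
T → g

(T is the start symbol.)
{ [T → . T T +], [T → . T Y y], [T → . g], [T' → . T] }

First, augment the grammar with T' → T
I₀ = CLOSURE({ [T' → . T] }):
  [T' → . T] has the dot before T: add [T → . T Y y], [T → . T T +], [T → . g]
No further items can be added.

I₀ = { [T → . T T +], [T → . T Y y], [T → . g], [T' → . T] }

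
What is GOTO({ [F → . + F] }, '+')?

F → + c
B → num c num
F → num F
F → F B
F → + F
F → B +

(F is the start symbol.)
GOTO(I, '+') = CLOSURE({ [A → αX.β] : [A → α.Xβ] ∈ I, X = '+' })

Items with dot before '+', with the dot advanced:
  [F → . + F] → [F → + . F]
Closure of the advanced items:
  [F → + . F] has the dot before F: add [F → . + c], [F → . num F], [F → . F B], [F → . + F], [F → . B +]
  [F → . B +] has the dot before B: add [B → . num c num]

GOTO = { [B → . num c num], [F → + . F], [F → . + F], [F → . + c], [F → . B +], [F → . F B], [F → . num F] }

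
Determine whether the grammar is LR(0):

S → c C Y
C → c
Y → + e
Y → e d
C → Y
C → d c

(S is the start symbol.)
A grammar is LR(0) if no state in the canonical LR(0) collection has:
  - both a shift item (dot before a terminal) and a complete item (shift-reduce conflict), or
  - two or more complete items (reduce-reduce conflict; the accept item [S' → S .] counts as a complete item here).

Augment with S' → S and build the canonical LR(0) collection (I0 = CLOSURE({[S' → . S]}), then GOTO on every symbol after a dot until no new states appear). It has 13 states:
  I0: { [S → . c C Y], [S' → . S] }  — shift
  I1: { [S' → S .] }  — accept
  I2: { [C → . Y], [C → . c], [C → . d c], [S → c . C Y], [Y → . + e], [Y → . e d] }  — shift
  I3: { [Y → + . e] }  — shift
  I4: { [S → c C . Y], [Y → . + e], [Y → . e d] }  — shift
  I5: { [C → Y .] }  — reduce
  I6: { [C → c .] }  — reduce
  I7: { [C → d . c] }  — shift
  I8: { [Y → e . d] }  — shift
  I9: { [Y → e d .] }  — reduce
  I10: { [C → d c .] }  — reduce
  I11: { [S → c C Y .] }  — reduce
  I12: { [Y → + e .] }  — reduce

Every state is either a pure shift/goto state or contains exactly one complete item and nothing to shift — no conflicts. The grammar is LR(0).

Answer: Yes, the grammar is LR(0)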